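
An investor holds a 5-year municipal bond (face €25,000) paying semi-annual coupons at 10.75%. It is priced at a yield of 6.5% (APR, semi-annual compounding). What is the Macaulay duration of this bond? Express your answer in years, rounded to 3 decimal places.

Periodic yield y = 0.0325. Discount each cash flow and weight by its period:
  t   CF        PV=CF/(1+0.0325)^t    t·PV
  1     1,343.75     1,301.4528     1,301.4528
  2     1,343.75     1,260.4870     2,520.9739
  3     1,343.75     1,220.8106     3,662.4318
  4     1,343.75     1,182.3832     4,729.5326
  5     1,343.75     1,145.1653     5,725.8264
  6     1,343.75     1,109.1189     6,654.7135
  7     1,343.75     1,074.2072     7,519.4503
  8     1,343.75     1,040.3944     8,323.1550
  9     1,343.75     1,007.6459     9,068.8129
  10   26,343.75    19,132.7322   191,327.3221
  Σ                 29,474.3974   240,833.6715
Price P = Σ PV = 29,474.3974.
Macaulay duration = Σ(t·PV) / P = 240,833.6715 / 29,474.3974 = 8.17094 half-year periods.
In years: 8.17094 / 2 = 4.08547 years.

4.085 years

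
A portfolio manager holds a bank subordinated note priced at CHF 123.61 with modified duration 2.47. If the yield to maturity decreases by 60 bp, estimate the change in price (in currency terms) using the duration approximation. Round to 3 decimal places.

+CHF 1.832

Duration approximation: ΔP/P ≈ -D_mod · Δy = -2.47 × (-0.006) = +0.014820.
ΔP ≈ 123.61 × (+0.014820) = +1.8319002.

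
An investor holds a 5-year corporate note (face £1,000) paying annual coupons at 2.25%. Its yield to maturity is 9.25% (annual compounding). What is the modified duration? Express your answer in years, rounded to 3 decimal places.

4.339 years

Periodic yield y = 0.0925. First find Macaulay duration:
  t   CF        PV=CF/(1+0.0925)^t    t·PV
  1        22.50        20.5950        20.5950
  2        22.50        18.8512        37.7025
  3        22.50        17.2551        51.7654
  4        22.50        15.7942        63.1767
  5     1,022.50       656.9860     3,284.9298
  Σ                    729.4814     3,458.1693
P = 729.4814; Macaulay duration = 3,458.1693 / 729.4814 = 4.74059 years.
Modified duration = D_Mac / (1 + y) = 4.74059 / 1.0925 = 4.33921 years.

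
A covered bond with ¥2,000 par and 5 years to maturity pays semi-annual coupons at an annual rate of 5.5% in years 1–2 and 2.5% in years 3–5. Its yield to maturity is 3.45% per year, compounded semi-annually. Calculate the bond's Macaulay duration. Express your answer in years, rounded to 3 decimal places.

Periodic yield y = 0.01725. Discount each cash flow and weight by its period:
  t   CF        PV=CF/(1+0.01725)^t    t·PV
  1        55.00        54.0673        54.0673
  2        55.00        53.1505       106.3010
  3        55.00        52.2492       156.7476
  4        55.00        51.3632       205.4527
  5        25.00        22.9510       114.7550
  6        25.00        22.5618       135.3708
  7        25.00        22.1792       155.2545
  8        25.00        21.8031       174.4249
  9        25.00        21.4334       192.9004
  10    2,025.00     1,706.6641    17,066.6406
  Σ                  2,028.4228    18,361.9148
Price P = Σ PV = 2,028.4228.
Macaulay duration = Σ(t·PV) / P = 18,361.9148 / 2,028.4228 = 9.05231 half-year periods.
In years: 9.05231 / 2 = 4.52616 years.

4.526 years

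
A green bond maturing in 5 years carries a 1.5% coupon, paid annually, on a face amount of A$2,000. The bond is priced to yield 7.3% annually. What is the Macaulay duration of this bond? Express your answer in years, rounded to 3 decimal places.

Periodic yield y = 0.073. Discount each cash flow and weight by its year:
  t   CF        PV=CF/(1+0.073)^t    t·PV
  1        30.00        27.9590        27.9590
  2        30.00        26.0568        52.1137
  3        30.00        24.2841        72.8523
  4        30.00        22.6320        90.5279
  5     2,030.00     1,427.2414     7,136.2069
  Σ                  1,528.1733     7,379.6598
Price P = Σ PV = 1,528.1733.
Macaulay duration = Σ(t·PV) / P = 7,379.6598 / 1,528.1733 = 4.82907 years.

4.829 years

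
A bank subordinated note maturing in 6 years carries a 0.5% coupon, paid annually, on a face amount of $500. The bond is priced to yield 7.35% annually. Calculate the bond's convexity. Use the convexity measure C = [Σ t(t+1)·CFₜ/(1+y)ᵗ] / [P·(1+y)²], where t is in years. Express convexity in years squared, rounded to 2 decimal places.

With y = 0.0735:
  t   CF        PV=CF/(1+0.0735)^t    t·PV        t(t+1)·PV
  1         2.50         2.3288         2.3288           4.6577
  2         2.50         2.1694         4.3388          13.0163
  3         2.50         2.0208         6.0625          24.2502
  4         2.50         1.8825         7.5299          37.6497
  5         2.50         1.7536         8.7680          52.6079
  6       502.50       328.3400     1,970.0399      13,790.2794
  Σ                    338.4951     1,999.0680      13,922.4611
P = 338.4951.
Convexity = Σ t(t+1)·PV / [P·(1+y)²] = 13,922.4611 / (338.4951 × 1.152402) = 35.69106.

35.69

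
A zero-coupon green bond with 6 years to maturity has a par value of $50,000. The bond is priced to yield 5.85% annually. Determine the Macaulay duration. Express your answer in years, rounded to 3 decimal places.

6.000 years

A zero-coupon bond has a single cash flow at maturity, so its Macaulay duration equals its maturity: 6 years.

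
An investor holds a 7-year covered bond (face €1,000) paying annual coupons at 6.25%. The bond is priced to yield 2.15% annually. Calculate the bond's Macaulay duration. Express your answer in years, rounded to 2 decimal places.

6.02 years

Periodic yield y = 0.0215. Discount each cash flow and weight by its year:
  t   CF        PV=CF/(1+0.0215)^t    t·PV
  1        62.50        61.1845        61.1845
  2        62.50        59.8968       119.7935
  3        62.50        58.6361       175.9082
  4        62.50        57.4019       229.6077
  5        62.50        56.1938       280.9688
  6        62.50        55.0110       330.0662
  7     1,062.50       915.5042     6,408.5294
  Σ                  1,263.8283     7,606.0585
Price P = Σ PV = 1,263.8283.
Macaulay duration = Σ(t·PV) / P = 7,606.0585 / 1,263.8283 = 6.01827 years.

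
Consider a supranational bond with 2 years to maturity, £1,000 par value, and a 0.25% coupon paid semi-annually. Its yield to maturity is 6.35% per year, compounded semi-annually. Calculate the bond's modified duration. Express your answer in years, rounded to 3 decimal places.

Periodic yield y = 0.03175. First find Macaulay duration:
  t   CF        PV=CF/(1+0.03175)^t    t·PV
  1         1.25         1.2115         1.2115
  2         1.25         1.1743         2.3485
  3         1.25         1.1381         3.4143
  4     1,001.25       883.5774     3,534.3098
  Σ                    887.1013     3,541.2841
P = 887.1013; Macaulay duration = 3,541.2841 / 887.1013 = 3.99197 half-year periods = 1.99599 years.
Modified duration = D_Mac / (1 + y) = 1.99599 / 1.03175 = 1.93456 years.

1.935 years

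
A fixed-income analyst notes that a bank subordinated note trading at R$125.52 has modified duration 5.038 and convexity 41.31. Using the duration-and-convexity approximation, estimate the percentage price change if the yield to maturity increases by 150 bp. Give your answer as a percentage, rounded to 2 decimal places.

-7.09%

Duration effect: -D_mod·Δy = -5.038 × (+0.015) = -0.075570
Convexity effect: ½·C·(Δy)² = 0.5 × 41.31 × (0.015)² = +0.004647375
ΔP/P ≈ -0.075570 + 0.004647375 = -0.070922625
= -7.0922625%.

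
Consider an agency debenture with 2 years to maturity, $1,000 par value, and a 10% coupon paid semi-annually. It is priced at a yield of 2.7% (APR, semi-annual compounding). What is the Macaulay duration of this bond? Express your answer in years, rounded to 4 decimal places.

1.8715 years

Periodic yield y = 0.0135. Discount each cash flow and weight by its period:
  t   CF        PV=CF/(1+0.0135)^t    t·PV
  1        50.00        49.3340        49.3340
  2        50.00        48.6769        97.3537
  3        50.00        48.0285       144.0854
  4     1,050.00       995.1632     3,980.6526
  Σ                  1,141.2025     4,271.4257
Price P = Σ PV = 1,141.2025.
Macaulay duration = Σ(t·PV) / P = 4,271.4257 / 1,141.2025 = 3.74292 half-year periods.
In years: 3.74292 / 2 = 1.87146 years.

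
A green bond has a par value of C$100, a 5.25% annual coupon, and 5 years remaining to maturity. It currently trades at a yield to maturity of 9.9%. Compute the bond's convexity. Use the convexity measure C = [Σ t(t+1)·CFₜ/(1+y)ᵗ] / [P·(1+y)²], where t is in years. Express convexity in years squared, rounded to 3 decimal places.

With y = 0.099:
  t   CF        PV=CF/(1+0.099)^t    t·PV        t(t+1)·PV
  1         5.25         4.7771         4.7771           9.5541
  2         5.25         4.3467         8.6935          26.0805
  3         5.25         3.9552        11.8655          47.4622
  4         5.25         3.5989        14.3956          71.9778
  5       105.25        65.6498       328.2492       1,969.4951
  Σ                     82.3277       367.9808       2,124.5696
P = 82.3277.
Convexity = Σ t(t+1)·PV / [P·(1+y)²] = 2,124.5696 / (82.3277 × 1.207801) = 21.36631.

21.366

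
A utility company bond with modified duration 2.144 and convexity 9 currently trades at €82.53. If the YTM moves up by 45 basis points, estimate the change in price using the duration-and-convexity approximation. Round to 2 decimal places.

Duration effect: -D_mod·Δy = -2.144 × (+0.0045) = -0.009648
Convexity effect: ½·C·(Δy)² = 0.5 × 9 × (0.0045)² = +0.000091125
ΔP/P ≈ -0.009648 + 0.000091125 = -0.009556875
ΔP ≈ 82.53 × (-0.009556875) = -0.78872889375.

-€0.79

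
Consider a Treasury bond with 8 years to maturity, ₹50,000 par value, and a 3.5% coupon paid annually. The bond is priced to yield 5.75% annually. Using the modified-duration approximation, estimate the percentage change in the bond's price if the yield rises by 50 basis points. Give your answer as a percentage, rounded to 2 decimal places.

-3.32%

Periodic yield y = 0.0575. Modified duration first:
  t   CF        PV=CF/(1+0.0575)^t    t·PV
  1     1,750.00     1,654.8463     1,654.8463
  2     1,750.00     1,564.8665     3,129.7330
  3     1,750.00     1,479.7792     4,439.3376
  4     1,750.00     1,399.3184     5,597.2736
  5     1,750.00     1,323.2325     6,616.1626
  6     1,750.00     1,251.2837     7,507.7023
  7     1,750.00     1,183.2470     8,282.7291
  8    51,750.00    33,087.7584   264,702.0671
  Σ                 42,944.3321   301,929.8517
P = 42,944.3321; D_Mac = 7.03073 yrs; D_mod = 7.03073/(1+0.0575) = 6.64844 yrs.
ΔP/P ≈ -D_mod · Δy = -6.64844 × (+0.005) = -0.033242 = -3.3242%.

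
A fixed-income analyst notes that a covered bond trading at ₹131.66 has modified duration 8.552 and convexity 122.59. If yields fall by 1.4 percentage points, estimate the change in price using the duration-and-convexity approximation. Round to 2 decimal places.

Duration effect: -D_mod·Δy = -8.552 × (-0.014) = +0.119728
Convexity effect: ½·C·(Δy)² = 0.5 × 122.59 × (-0.014)² = +0.01201382
ΔP/P ≈ +0.119728 + 0.01201382 = +0.13174182
ΔP ≈ 131.66 × (+0.13174182) = +17.3451280212.

+₹17.35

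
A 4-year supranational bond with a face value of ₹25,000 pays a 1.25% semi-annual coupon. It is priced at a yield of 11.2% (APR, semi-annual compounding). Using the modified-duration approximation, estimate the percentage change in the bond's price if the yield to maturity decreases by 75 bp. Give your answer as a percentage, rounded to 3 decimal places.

+2.764%

Periodic yield y = 0.056. Modified duration first:
  t   CF        PV=CF/(1+0.056)^t    t·PV
  1       156.25       147.9640       147.9640
  2       156.25       140.1174       280.2349
  3       156.25       132.6870       398.0609
  4       156.25       125.6505       502.6022
  5       156.25       118.9873       594.9363
  6       156.25       112.6773       676.0639
  7       156.25       106.7020       746.9141
  8    25,156.25    16,268.0147   130,144.1177
  Σ                 17,152.8003   133,490.8939
P = 17,152.8003; D_Mac = 7.78245 half-year periods = 3.89123 yrs; D_mod = 3.89123/(1+0.056) = 3.68487 yrs.
ΔP/P ≈ -D_mod · Δy = -3.68487 × (-0.0075) = +0.027637 = +2.7637%.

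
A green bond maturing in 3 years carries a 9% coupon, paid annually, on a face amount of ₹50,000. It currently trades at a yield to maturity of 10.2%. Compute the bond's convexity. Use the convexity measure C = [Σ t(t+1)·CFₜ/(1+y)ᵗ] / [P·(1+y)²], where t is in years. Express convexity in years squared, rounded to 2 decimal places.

With y = 0.102:
  t   CF        PV=CF/(1+0.102)^t    t·PV        t(t+1)·PV
  1     4,500.00     4,083.4846     4,083.4846       8,166.9691
  2     4,500.00     3,705.5214     7,411.0428      22,233.1283
  3    54,500.00    40,724.1210   122,172.3629     488,689.4515
  Σ                 48,513.1269   133,666.8902     519,089.5490
P = 48,513.1269.
Convexity = Σ t(t+1)·PV / [P·(1+y)²] = 519,089.5490 / (48,513.1269 × 1.214404) = 8.81089.

8.81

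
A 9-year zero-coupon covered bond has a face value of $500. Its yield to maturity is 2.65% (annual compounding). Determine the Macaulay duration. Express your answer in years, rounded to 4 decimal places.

9.0000 years

A zero-coupon bond has a single cash flow at maturity, so its Macaulay duration equals its maturity: 9 years.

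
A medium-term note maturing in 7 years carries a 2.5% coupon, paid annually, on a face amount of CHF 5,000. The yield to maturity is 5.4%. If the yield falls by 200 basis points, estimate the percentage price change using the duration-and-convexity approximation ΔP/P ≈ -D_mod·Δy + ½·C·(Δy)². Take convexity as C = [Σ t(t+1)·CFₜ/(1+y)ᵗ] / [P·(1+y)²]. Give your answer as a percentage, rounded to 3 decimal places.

With y = 0.054:
  t   CF        PV=CF/(1+0.054)^t    t·PV        t(t+1)·PV
  1       125.00       118.5958       118.5958         237.1917
  2       125.00       112.5198       225.0395         675.1186
  3       125.00       106.7550       320.2650       1,281.0599
  4       125.00       101.2856       405.1423       2,025.7114
  5       125.00        96.0964       480.4818       2,882.8909
  6       125.00        91.1730       547.0381       3,829.2669
  7     5,125.00     3,546.5786    24,826.0505     198,608.4036
  Σ                  4,173.0042    26,922.6130     209,539.6429
P = 4,173.0042; D_Mac = 6.45161 yrs; D_mod = 6.12108 yrs; C = 45.19976.
Duration effect: -6.12108 × (-0.02) = +0.122422
Convexity effect: 0.5 × 45.19976 × (-0.02)² = +0.0090400
ΔP/P ≈ +0.122422 + 0.0090400 = +0.131461 = +13.1461%.

+13.146%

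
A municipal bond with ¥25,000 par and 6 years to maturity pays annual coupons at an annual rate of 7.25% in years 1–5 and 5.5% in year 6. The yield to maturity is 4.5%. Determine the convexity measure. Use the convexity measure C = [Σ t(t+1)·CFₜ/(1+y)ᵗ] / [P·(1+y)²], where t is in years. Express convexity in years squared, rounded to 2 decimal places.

31.07

With y = 0.045:
  t   CF        PV=CF/(1+0.045)^t    t·PV        t(t+1)·PV
  1     1,812.50     1,734.4498     1,734.4498       3,468.8995
  2     1,812.50     1,659.7605     3,319.5211       9,958.5632
  3     1,812.50     1,588.2876     4,764.8628      19,059.4511
  4     1,812.50     1,519.8924     6,079.5697      30,397.8487
  5     1,812.50     1,454.4425     7,272.2126      43,633.2757
  6    26,375.00    20,253.2501   121,519.5006     850,636.5041
  Σ                 28,210.0829   144,690.1166     957,154.5423
P = 28,210.0829.
Convexity = Σ t(t+1)·PV / [P·(1+y)²] = 957,154.5423 / (28,210.0829 × 1.092025) = 31.07028.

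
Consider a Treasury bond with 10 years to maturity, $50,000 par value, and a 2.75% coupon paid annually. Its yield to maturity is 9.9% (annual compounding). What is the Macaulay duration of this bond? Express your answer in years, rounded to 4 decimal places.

Periodic yield y = 0.099. Discount each cash flow and weight by its year:
  t   CF        PV=CF/(1+0.099)^t    t·PV
  1     1,375.00     1,251.1374     1,251.1374
  2     1,375.00     1,138.4326     2,276.8651
  3     1,375.00     1,035.8804     3,107.6412
  4     1,375.00       942.5663     3,770.2654
  5     1,375.00       857.6582     4,288.2909
  6     1,375.00       780.3987     4,682.3923
  7     1,375.00       710.0989     4,970.6924
  8     1,375.00       646.1319     5,169.0549
  9     1,375.00       587.9271     5,291.3437
  10   51,375.00    19,988.2564   199,882.5635
  Σ                 27,938.4878   234,690.2469
Price P = Σ PV = 27,938.4878.
Macaulay duration = Σ(t·PV) / P = 234,690.2469 / 27,938.4878 = 8.40025 years.

8.4002 years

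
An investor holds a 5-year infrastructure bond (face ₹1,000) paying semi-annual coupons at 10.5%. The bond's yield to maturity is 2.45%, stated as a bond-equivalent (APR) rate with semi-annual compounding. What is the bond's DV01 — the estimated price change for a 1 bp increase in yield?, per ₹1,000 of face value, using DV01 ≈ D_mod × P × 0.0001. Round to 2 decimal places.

Periodic yield y = 0.01225.
  t   CF        PV=CF/(1+0.01225)^t    t·PV
  1        52.50        51.8647        51.8647
  2        52.50        51.2370       102.4740
  3        52.50        50.6169       151.8508
  4        52.50        50.0044       200.0176
  5        52.50        49.3993       246.9963
  6        52.50        48.8014       292.8086
  7        52.50        48.2109       337.4760
  8        52.50        47.6274       381.0193
  9        52.50        47.0510       423.4594
  10    1,052.50       931.8462     9,318.4622
  Σ                  1,376.6592    11,506.4289
P = 1,376.6592; D_Mac = 8.35823 half-year periods = 4.17911 yrs; D_mod = 4.12854 yrs.
DV01 ≈ 4.12854 × 1,376.6592 × 0.0001 = 0.568359.

₹0.57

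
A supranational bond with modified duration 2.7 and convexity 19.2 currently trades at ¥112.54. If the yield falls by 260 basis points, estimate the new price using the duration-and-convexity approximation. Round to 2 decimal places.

Duration effect: -D_mod·Δy = -2.7 × (-0.026) = +0.070200
Convexity effect: ½·C·(Δy)² = 0.5 × 19.2 × (-0.026)² = +0.0064896
ΔP/P ≈ +0.070200 + 0.0064896 = +0.0766896
New price ≈ 112.54 × (1 + 0.0766896) = 121.170647584.

¥121.17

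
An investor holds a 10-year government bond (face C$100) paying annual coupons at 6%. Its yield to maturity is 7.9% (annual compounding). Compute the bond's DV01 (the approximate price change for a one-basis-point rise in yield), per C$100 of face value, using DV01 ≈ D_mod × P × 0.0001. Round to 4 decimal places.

C$0.0616

Periodic yield y = 0.079.
  t   CF        PV=CF/(1+0.079)^t    t·PV
  1         6.00         5.5607         5.5607
  2         6.00         5.1536        10.3071
  3         6.00         4.7762        14.3287
  4         6.00         4.4266        17.7062
  5         6.00         4.1025        20.5123
  6         6.00         3.8021        22.8125
  7         6.00         3.5237        24.6660
  8         6.00         3.2657        26.1258
  9         6.00         3.0266        27.2396
  10      106.00        49.5554       495.5545
  Σ                     87.1931       664.8136
P = 87.1931; D_Mac = 7.62461 yrs; D_mod = 7.06637 yrs.
DV01 ≈ 7.06637 × 87.1931 × 0.0001 = 0.061614.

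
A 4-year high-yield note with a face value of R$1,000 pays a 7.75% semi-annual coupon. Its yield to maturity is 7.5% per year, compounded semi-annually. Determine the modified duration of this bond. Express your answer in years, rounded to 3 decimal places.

3.390 years

Periodic yield y = 0.0375. First find Macaulay duration:
  t   CF        PV=CF/(1+0.0375)^t    t·PV
  1        38.75        37.3494        37.3494
  2        38.75        35.9994        71.9988
  3        38.75        34.6982       104.0947
  4        38.75        33.4441       133.7763
  5        38.75        32.2353       161.1763
  6        38.75        31.0701       186.4208
  7        38.75        29.9471       209.6298
  8     1,038.75       773.7599     6,190.0788
  Σ                  1,008.5035     7,094.5250
P = 1,008.5035; Macaulay duration = 7,094.5250 / 1,008.5035 = 7.03471 half-year periods = 3.51735 years.
Modified duration = D_Mac / (1 + y) = 3.51735 / 1.0375 = 3.39022 years.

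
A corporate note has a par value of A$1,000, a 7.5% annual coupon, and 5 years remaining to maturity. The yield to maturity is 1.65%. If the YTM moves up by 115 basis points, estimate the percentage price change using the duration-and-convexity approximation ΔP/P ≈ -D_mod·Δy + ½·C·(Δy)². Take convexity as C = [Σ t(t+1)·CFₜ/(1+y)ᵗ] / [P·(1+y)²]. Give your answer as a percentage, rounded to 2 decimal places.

With y = 0.0165:
  t   CF        PV=CF/(1+0.0165)^t    t·PV        t(t+1)·PV
  1        75.00        73.7826        73.7826         147.5652
  2        75.00        72.5849       145.1699         435.5096
  3        75.00        71.4067       214.2202         856.8807
  4        75.00        70.2476       280.9906       1,404.9528
  5     1,075.00       990.5389     4,952.6947      29,716.1679
  Σ                  1,278.5608     5,666.8578      32,561.0762
P = 1,278.5608; D_Mac = 4.43222 yrs; D_mod = 4.36027 yrs; C = 24.64692.
Duration effect: -4.36027 × (+0.0115) = -0.050143
Convexity effect: 0.5 × 24.64692 × (0.0115)² = +0.0016298
ΔP/P ≈ -0.050143 + 0.0016298 = -0.048513 = -4.8513%.

-4.85%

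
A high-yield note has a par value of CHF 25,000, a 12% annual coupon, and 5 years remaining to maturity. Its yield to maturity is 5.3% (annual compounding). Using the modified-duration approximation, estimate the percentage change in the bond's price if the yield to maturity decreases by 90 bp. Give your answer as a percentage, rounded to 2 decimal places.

Periodic yield y = 0.053. Modified duration first:
  t   CF        PV=CF/(1+0.053)^t    t·PV
  1     3,000.00     2,849.0028     2,849.0028
  2     3,000.00     2,705.6057     5,411.2115
  3     3,000.00     2,569.4262     7,708.2785
  4     3,000.00     2,440.1008     9,760.4033
  5    28,000.00    21,627.9908   108,139.9538
  Σ                 32,192.1263   133,868.8499
P = 32,192.1263; D_Mac = 4.15843 yrs; D_mod = 4.15843/(1+0.053) = 3.94913 yrs.
ΔP/P ≈ -D_mod · Δy = -3.94913 × (-0.009) = +0.035542 = +3.5542%.

+3.55%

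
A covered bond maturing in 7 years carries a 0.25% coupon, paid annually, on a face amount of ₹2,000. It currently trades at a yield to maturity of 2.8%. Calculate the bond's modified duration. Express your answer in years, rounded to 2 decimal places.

6.75 years

Periodic yield y = 0.028. First find Macaulay duration:
  t   CF        PV=CF/(1+0.028)^t    t·PV
  1         5.00         4.8638         4.8638
  2         5.00         4.7313         9.4627
  3         5.00         4.6025        13.8074
  4         5.00         4.4771        17.9084
  5         5.00         4.3552        21.7758
  6         5.00         4.2365        25.4192
  7     2,005.00     1,652.5803    11,568.0622
  Σ                  1,679.8467    11,661.2996
P = 1,679.8467; Macaulay duration = 11,661.2996 / 1,679.8467 = 6.94188 years.
Modified duration = D_Mac / (1 + y) = 6.94188 / 1.028 = 6.75280 years.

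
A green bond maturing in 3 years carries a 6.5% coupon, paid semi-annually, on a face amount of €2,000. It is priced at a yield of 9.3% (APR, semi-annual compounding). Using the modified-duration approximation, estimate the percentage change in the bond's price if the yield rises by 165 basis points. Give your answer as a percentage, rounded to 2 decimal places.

-4.36%

Periodic yield y = 0.0465. Modified duration first:
  t   CF        PV=CF/(1+0.0465)^t    t·PV
  1        65.00        62.1118        62.1118
  2        65.00        59.3519       118.7039
  3        65.00        56.7147       170.1441
  4        65.00        54.1947       216.7786
  5        65.00        51.7866       258.9329
  6     2,065.00     1,572.1163     9,432.6976
  Σ                  1,856.2759    10,259.3688
P = 1,856.2759; D_Mac = 5.52686 half-year periods = 2.76343 yrs; D_mod = 2.76343/(1+0.0465) = 2.64064 yrs.
ΔP/P ≈ -D_mod · Δy = -2.64064 × (+0.0165) = -0.043571 = -4.3571%.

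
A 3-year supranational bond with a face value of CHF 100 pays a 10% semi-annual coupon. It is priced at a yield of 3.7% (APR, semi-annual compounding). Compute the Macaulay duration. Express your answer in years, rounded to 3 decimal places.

Periodic yield y = 0.0185. Discount each cash flow and weight by its period:
  t   CF        PV=CF/(1+0.0185)^t    t·PV
  1         5.00         4.9092         4.9092
  2         5.00         4.8200         9.6400
  3         5.00         4.7325        14.1974
  4         5.00         4.6465        18.5860
  5         5.00         4.5621        22.8105
  6       105.00        94.0639       564.3836
  Σ                    117.7342       634.5266
Price P = Σ PV = 117.7342.
Macaulay duration = Σ(t·PV) / P = 634.5266 / 117.7342 = 5.38949 half-year periods.
In years: 5.38949 / 2 = 2.69474 years.

2.695 years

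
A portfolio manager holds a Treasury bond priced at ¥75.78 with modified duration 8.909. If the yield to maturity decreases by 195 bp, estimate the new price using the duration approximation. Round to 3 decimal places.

Duration approximation: ΔP/P ≈ -D_mod · Δy = -8.909 × (-0.0195) = +0.1737255.
New price ≈ 75.78 × (1 + 0.1737255) = 88.94491839.

¥88.945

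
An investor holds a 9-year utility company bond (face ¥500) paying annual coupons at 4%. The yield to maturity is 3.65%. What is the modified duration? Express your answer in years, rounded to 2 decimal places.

7.48 years

Periodic yield y = 0.0365. First find Macaulay duration:
  t   CF        PV=CF/(1+0.0365)^t    t·PV
  1        20.00        19.2957        19.2957
  2        20.00        18.6162        37.2324
  3        20.00        17.9607        53.8820
  4        20.00        17.3282        69.3127
  5        20.00        16.7180        83.5898
  6        20.00        16.1292        96.7755
  7        20.00        15.5613       108.9288
  8        20.00        15.0133       120.1062
  9       520.00       376.5994     3,389.3943
  Σ                    513.2219     3,978.5175
P = 513.2219; Macaulay duration = 3,978.5175 / 513.2219 = 7.75204 years.
Modified duration = D_Mac / (1 + y) = 7.75204 / 1.0365 = 7.47906 years.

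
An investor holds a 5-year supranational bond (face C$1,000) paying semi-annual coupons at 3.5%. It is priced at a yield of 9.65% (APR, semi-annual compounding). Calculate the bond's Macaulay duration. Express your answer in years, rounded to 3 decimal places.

Periodic yield y = 0.04825. Discount each cash flow and weight by its period:
  t   CF        PV=CF/(1+0.04825)^t    t·PV
  1        17.50        16.6945        16.6945
  2        17.50        15.9261        31.8521
  3        17.50        15.1930        45.5790
  4        17.50        14.4937        57.9747
  5        17.50        13.8265        69.1327
  6        17.50        13.1901        79.1407
  7        17.50        12.5830        88.0810
  8        17.50        12.0038        96.0305
  9        17.50        11.4513       103.0616
  10    1,017.50       635.1638     6,351.6375
  Σ                    760.5257     6,939.1843
Price P = Σ PV = 760.5257.
Macaulay duration = Σ(t·PV) / P = 6,939.1843 / 760.5257 = 9.12419 half-year periods.
In years: 9.12419 / 2 = 4.56210 years.

4.562 years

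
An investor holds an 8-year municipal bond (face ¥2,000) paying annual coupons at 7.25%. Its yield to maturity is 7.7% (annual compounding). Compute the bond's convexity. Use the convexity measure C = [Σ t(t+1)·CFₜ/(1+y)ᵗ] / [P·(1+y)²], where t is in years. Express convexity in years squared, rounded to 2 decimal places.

44.98

With y = 0.077:
  t   CF        PV=CF/(1+0.077)^t    t·PV        t(t+1)·PV
  1       145.00       134.6332       134.6332         269.2665
  2       145.00       125.0077       250.0153         750.0459
  3       145.00       116.0702       348.2107       1,392.8429
  4       145.00       107.7718       431.0873       2,155.4363
  5       145.00       100.0667       500.3334       3,002.0004
  6       145.00        92.9124       557.4745       3,902.3217
  7       145.00        86.2697       603.8876       4,831.1009
  8     2,145.00     1,184.9545     9,479.6359      85,316.7231
  Σ                  1,947.6862    12,305.2780     101,619.7377
P = 1,947.6862.
Convexity = Σ t(t+1)·PV / [P·(1+y)²] = 101,619.7377 / (1,947.6862 × 1.159929) = 44.98085.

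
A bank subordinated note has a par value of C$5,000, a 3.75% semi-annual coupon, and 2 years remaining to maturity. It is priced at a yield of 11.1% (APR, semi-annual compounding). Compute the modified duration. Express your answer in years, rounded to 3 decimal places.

1.839 years

Periodic yield y = 0.0555. First find Macaulay duration:
  t   CF        PV=CF/(1+0.0555)^t    t·PV
  1        93.75        88.8205        88.8205
  2        93.75        84.1501       168.3003
  3        93.75        79.7254       239.1761
  4     5,093.75     4,103.9747    16,415.8988
  Σ                  4,356.6707    16,912.1957
P = 4,356.6707; Macaulay duration = 16,912.1957 / 4,356.6707 = 3.88191 half-year periods = 1.94095 years.
Modified duration = D_Mac / (1 + y) = 1.94095 / 1.0555 = 1.83890 years.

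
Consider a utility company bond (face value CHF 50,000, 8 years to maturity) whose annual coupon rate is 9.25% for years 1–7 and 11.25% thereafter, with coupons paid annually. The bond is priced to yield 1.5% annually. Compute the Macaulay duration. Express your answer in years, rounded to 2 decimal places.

6.45 years

Periodic yield y = 0.015. Discount each cash flow and weight by its year:
  t   CF        PV=CF/(1+0.015)^t    t·PV
  1     4,625.00     4,556.6502     4,556.6502
  2     4,625.00     4,489.3106     8,978.6212
  3     4,625.00     4,422.9661    13,268.8983
  4     4,625.00     4,357.6021    17,430.4083
  5     4,625.00     4,293.2040    21,466.0200
  6     4,625.00     4,229.7576    25,378.5458
  7     4,625.00     4,167.2489    29,170.7423
  8    55,625.00    49,378.9313   395,031.4501
  Σ                 79,895.6708   515,281.3363
Price P = Σ PV = 79,895.6708.
Macaulay duration = Σ(t·PV) / P = 515,281.3363 / 79,895.6708 = 6.44943 years.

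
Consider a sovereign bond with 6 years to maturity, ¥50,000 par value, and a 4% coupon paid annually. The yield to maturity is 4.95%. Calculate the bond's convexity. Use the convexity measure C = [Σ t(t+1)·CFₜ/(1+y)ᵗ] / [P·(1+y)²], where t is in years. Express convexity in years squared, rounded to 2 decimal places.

33.39

With y = 0.0495:
  t   CF        PV=CF/(1+0.0495)^t    t·PV        t(t+1)·PV
  1     2,000.00     1,905.6694     1,905.6694       3,811.3387
  2     2,000.00     1,815.7879     3,631.5757      10,894.7272
  3     2,000.00     1,730.1457     5,190.4370      20,761.7479
  4     2,000.00     1,648.5428     6,594.1712      32,970.8558
  5     2,000.00     1,570.7887     7,853.9437      47,123.6624
  6    52,000.00    38,914.2519   233,485.5115   1,634,398.5808
  Σ                 47,585.1863   258,661.3085   1,749,960.9128
P = 47,585.1863.
Convexity = Σ t(t+1)·PV / [P·(1+y)²] = 1,749,960.9128 / (47,585.1863 × 1.101450) = 33.38810.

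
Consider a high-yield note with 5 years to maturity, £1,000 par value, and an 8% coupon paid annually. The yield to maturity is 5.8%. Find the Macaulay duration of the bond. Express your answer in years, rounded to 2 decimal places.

Periodic yield y = 0.058. Discount each cash flow and weight by its year:
  t   CF        PV=CF/(1+0.058)^t    t·PV
  1        80.00        75.6144        75.6144
  2        80.00        71.4692       142.9383
  3        80.00        67.5512       202.6536
  4        80.00        63.8480       255.3920
  5     1,080.00       814.6957     4,073.4784
  Σ                  1,093.1784     4,750.0767
Price P = Σ PV = 1,093.1784.
Macaulay duration = Σ(t·PV) / P = 4,750.0767 / 1,093.1784 = 4.34520 years.

4.35 years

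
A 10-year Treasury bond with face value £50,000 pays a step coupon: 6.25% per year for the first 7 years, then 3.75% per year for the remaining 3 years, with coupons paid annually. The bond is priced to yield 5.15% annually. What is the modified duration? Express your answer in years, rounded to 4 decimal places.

Periodic yield y = 0.0515. First find Macaulay duration:
  t   CF        PV=CF/(1+0.0515)^t    t·PV
  1     3,125.00     2,971.9448     2,971.9448
  2     3,125.00     2,826.3860     5,652.7719
  3     3,125.00     2,687.9562     8,063.8687
  4     3,125.00     2,556.3064    10,225.2257
  5     3,125.00     2,431.1046    12,155.5228
  6     3,125.00     2,312.0348    13,872.2086
  7     3,125.00     2,198.7967    15,391.5771
  8     1,875.00     1,254.6629    10,037.3032
  9     1,875.00     1,193.2125    10,738.9121
  10   51,875.00    31,395.3508   313,953.5076
  Σ                 51,827.7556   403,062.8425
P = 51,827.7556; Macaulay duration = 403,062.8425 / 51,827.7556 = 7.77697 years.
Modified duration = D_Mac / (1 + y) = 7.77697 / 1.0515 = 7.39607 years.

7.3961 years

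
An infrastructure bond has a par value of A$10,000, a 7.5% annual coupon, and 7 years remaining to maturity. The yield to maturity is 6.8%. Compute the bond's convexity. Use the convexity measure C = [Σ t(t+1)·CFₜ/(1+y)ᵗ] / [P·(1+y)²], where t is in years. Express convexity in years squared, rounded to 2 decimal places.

With y = 0.068:
  t   CF        PV=CF/(1+0.068)^t    t·PV        t(t+1)·PV
  1       750.00       702.2472       702.2472       1,404.4944
  2       750.00       657.5348     1,315.0696       3,945.2089
  3       750.00       615.6693     1,847.0079       7,388.0317
  4       750.00       576.4694     2,305.8776      11,529.3878
  5       750.00       539.7653     2,698.8267      16,192.9604
  6       750.00       505.3983     3,032.3896      21,226.7272
  7    10,750.00     6,782.8107    47,479.6748     379,837.3982
  Σ                 10,379.8950    59,381.0934     441,524.2086
P = 10,379.8950.
Convexity = Σ t(t+1)·PV / [P·(1+y)²] = 441,524.2086 / (10,379.8950 × 1.140624) = 37.29229.

37.29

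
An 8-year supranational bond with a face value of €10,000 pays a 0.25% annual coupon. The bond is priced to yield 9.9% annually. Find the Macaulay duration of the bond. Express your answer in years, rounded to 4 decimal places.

Periodic yield y = 0.099. Discount each cash flow and weight by its year:
  t   CF        PV=CF/(1+0.099)^t    t·PV
  1        25.00        22.7480        22.7480
  2        25.00        20.6988        41.3975
  3        25.00        18.8342        56.5026
  4        25.00        17.1376        68.5503
  5        25.00        15.5938        77.9689
  6        25.00        14.1891        85.1344
  7        25.00        12.9109        90.3762
  8    10,025.00     4,710.8887    37,687.1094
  Σ                  4,833.0009    38,129.7874
Price P = Σ PV = 4,833.0009.
Macaulay duration = Σ(t·PV) / P = 38,129.7874 / 4,833.0009 = 7.88946 years.

7.8895 years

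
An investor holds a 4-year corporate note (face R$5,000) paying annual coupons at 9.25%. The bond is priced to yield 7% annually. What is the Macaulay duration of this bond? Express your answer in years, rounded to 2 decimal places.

Periodic yield y = 0.07. Discount each cash flow and weight by its year:
  t   CF        PV=CF/(1+0.07)^t    t·PV
  1       462.50       432.2430       432.2430
  2       462.50       403.9654       807.9308
  3       462.50       377.5378     1,132.6133
  4     5,462.50     4,167.3151    16,669.2604
  Σ                  5,381.0613    19,042.0475
Price P = Σ PV = 5,381.0613.
Macaulay duration = Σ(t·PV) / P = 19,042.0475 / 5,381.0613 = 3.53872 years.

3.54 years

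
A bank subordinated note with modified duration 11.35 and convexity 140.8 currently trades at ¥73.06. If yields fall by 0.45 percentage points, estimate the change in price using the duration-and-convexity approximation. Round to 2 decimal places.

Duration effect: -D_mod·Δy = -11.35 × (-0.0045) = +0.051075
Convexity effect: ½·C·(Δy)² = 0.5 × 140.8 × (-0.0045)² = +0.0014256
ΔP/P ≈ +0.051075 + 0.0014256 = +0.0525006
ΔP ≈ 73.06 × (+0.0525006) = +3.835693836.

+¥3.84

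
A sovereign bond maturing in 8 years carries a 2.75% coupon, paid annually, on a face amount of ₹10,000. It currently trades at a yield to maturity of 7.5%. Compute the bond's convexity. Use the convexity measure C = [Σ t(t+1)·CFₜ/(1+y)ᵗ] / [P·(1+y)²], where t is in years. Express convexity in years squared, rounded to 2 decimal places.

With y = 0.075:
  t   CF        PV=CF/(1+0.075)^t    t·PV        t(t+1)·PV
  1       275.00       255.8140       255.8140         511.6279
  2       275.00       237.9665       475.9329       1,427.7988
  3       275.00       221.3642       664.0925       2,656.3699
  4       275.00       205.9201       823.6806       4,118.4029
  5       275.00       191.5536       957.7681       5,746.6087
  6       275.00       178.1894     1,069.1365       7,483.9555
  7       275.00       165.7576     1,160.3032       9,282.4255
  8    10,275.00     5,761.2154    46,089.7236     414,807.5123
  Σ                  7,217.7808    51,496.4513     446,034.7015
P = 7,217.7808.
Convexity = Σ t(t+1)·PV / [P·(1+y)²] = 446,034.7015 / (7,217.7808 × 1.155625) = 53.47466.

53.47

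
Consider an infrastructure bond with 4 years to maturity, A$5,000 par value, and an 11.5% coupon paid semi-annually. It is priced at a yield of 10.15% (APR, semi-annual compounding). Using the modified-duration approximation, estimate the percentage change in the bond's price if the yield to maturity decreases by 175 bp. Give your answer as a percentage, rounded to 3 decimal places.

Periodic yield y = 0.05075. Modified duration first:
  t   CF        PV=CF/(1+0.05075)^t    t·PV
  1       287.50       273.6141       273.6141
  2       287.50       260.3988       520.7977
  3       287.50       247.8219       743.4656
  4       287.50       235.8524       943.4095
  5       287.50       224.4610     1,122.3049
  6       287.50       213.6198     1,281.7187
  7       287.50       203.3022     1,423.1153
  8     5,287.50     3,558.4035    28,467.2279
  Σ                  5,217.4736    34,775.6537
P = 5,217.4736; D_Mac = 6.66523 half-year periods = 3.33261 yrs; D_mod = 3.33261/(1+0.05075) = 3.17165 yrs.
ΔP/P ≈ -D_mod · Δy = -3.17165 × (-0.0175) = +0.055504 = +5.5504%.

+5.550%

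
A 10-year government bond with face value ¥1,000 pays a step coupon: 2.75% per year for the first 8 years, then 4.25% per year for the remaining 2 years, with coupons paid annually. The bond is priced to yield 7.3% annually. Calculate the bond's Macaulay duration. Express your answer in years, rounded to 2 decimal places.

Periodic yield y = 0.073. Discount each cash flow and weight by its year:
  t   CF        PV=CF/(1+0.073)^t    t·PV
  1        27.50        25.6291        25.6291
  2        27.50        23.8854        47.7709
  3        27.50        22.2604        66.7813
  4        27.50        20.7460        82.9839
  5        27.50        19.3346        96.6728
  6        27.50        18.0192       108.1149
  7        27.50        16.7932       117.5527
  8        27.50        15.6507       125.2059
  9        42.50        22.5419       202.8775
  10    1,042.50       515.3222     5,153.2219
  Σ                    700.1827     6,026.8109
Price P = Σ PV = 700.1827.
Macaulay duration = Σ(t·PV) / P = 6,026.8109 / 700.1827 = 8.60748 years.

8.61 years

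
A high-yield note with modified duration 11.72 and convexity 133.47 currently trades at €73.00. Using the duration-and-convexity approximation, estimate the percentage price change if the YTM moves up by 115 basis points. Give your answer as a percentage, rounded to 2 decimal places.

Duration effect: -D_mod·Δy = -11.72 × (+0.0115) = -0.134780
Convexity effect: ½·C·(Δy)² = 0.5 × 133.47 × (0.0115)² = +0.00882570375
ΔP/P ≈ -0.134780 + 0.00882570375 = -0.12595429625
= -12.595429625%.

-12.60%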